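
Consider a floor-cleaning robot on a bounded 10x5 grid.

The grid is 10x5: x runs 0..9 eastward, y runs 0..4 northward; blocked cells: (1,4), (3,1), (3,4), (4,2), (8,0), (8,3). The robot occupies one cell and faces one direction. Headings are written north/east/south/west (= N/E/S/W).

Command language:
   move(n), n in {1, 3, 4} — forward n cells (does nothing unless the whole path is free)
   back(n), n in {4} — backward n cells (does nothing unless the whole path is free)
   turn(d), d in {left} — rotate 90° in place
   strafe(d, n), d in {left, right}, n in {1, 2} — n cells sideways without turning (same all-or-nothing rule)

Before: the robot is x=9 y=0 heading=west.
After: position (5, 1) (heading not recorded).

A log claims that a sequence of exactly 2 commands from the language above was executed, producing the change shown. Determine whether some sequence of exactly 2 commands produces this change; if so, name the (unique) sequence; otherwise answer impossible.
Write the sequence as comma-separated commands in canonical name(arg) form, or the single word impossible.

strafe(right, 1), move(4)

key: running move(4) before strafe(right, 1) would end elsewhere — order is forced
from: x=9 y=0 heading=west
step 1 (strafe(right, 1)): x=9 y=1 heading=west
step 2 (move(4)): x=5 y=1 heading=west
no rival 2-sequence matches.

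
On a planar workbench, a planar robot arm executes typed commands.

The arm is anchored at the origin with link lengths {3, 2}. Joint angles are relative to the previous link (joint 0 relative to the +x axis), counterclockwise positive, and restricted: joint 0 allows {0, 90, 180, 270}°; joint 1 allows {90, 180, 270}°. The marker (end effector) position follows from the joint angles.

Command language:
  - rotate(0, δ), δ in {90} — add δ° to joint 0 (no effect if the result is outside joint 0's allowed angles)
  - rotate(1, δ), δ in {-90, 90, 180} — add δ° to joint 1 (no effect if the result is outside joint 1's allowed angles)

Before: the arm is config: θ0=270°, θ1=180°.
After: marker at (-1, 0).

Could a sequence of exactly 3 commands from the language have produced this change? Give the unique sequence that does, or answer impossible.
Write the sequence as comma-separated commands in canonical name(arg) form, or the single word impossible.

begin: config: θ0=270°, θ1=180°
[1] after rotate(0, 90): config: θ0=0°, θ1=180°
[2] after rotate(0, 90): config: θ0=90°, θ1=180°
[3] after rotate(0, 90): config: θ0=180°, θ1=180°
uniquely the one of 64 3-step routes that fits.

rotate(0, 90), rotate(0, 90), rotate(0, 90)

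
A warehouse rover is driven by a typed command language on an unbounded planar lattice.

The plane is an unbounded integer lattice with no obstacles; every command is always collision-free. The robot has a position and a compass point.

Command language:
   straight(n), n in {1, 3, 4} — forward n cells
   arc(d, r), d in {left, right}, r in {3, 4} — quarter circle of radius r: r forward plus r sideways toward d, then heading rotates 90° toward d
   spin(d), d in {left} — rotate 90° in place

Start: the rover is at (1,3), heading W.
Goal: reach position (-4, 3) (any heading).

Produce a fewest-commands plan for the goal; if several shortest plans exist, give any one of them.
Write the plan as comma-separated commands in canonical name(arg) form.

straight(4), straight(1)

start: at (1,3), heading W
1. straight(4) → at (-3,3), heading W
2. straight(1) → at (-4,3), heading W
nothing shorter than 2 reaches the goal.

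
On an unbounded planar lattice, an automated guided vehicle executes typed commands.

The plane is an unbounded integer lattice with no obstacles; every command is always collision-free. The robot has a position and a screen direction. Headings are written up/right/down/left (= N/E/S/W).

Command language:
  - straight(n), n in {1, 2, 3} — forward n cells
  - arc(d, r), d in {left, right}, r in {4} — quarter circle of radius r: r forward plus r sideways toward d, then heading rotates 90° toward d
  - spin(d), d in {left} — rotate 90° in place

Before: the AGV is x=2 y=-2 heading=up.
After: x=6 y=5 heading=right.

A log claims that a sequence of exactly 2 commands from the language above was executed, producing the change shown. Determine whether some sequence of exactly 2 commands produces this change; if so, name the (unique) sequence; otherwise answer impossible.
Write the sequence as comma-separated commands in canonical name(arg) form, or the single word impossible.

key: order matters: swapping straight(3) and arc(right, 4) lands elsewhere
initial: x=2 y=-2 heading=up
t=1 straight(3) ⇒ x=2 y=1 heading=up
t=2 arc(right, 4) ⇒ x=6 y=5 heading=right
uniquely the one of 36 2-step routes that fits.

straight(3), arc(right, 4)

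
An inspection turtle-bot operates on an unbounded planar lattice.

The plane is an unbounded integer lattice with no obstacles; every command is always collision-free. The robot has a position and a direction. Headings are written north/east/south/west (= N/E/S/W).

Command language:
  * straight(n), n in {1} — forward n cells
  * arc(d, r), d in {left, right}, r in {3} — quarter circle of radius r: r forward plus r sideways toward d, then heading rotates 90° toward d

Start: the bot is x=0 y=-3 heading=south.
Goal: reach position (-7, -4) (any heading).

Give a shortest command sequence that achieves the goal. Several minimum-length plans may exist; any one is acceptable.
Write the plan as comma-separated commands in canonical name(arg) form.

straight(1), arc(right, 3), straight(1), arc(right, 3)

initial: x=0 y=-3 heading=south
t=1 straight(1) ⇒ x=0 y=-4 heading=south
t=2 arc(right, 3) ⇒ x=-3 y=-7 heading=west
t=3 straight(1) ⇒ x=-4 y=-7 heading=west
t=4 arc(right, 3) ⇒ x=-7 y=-4 heading=north
minimal: 4 command(s), checked below 4.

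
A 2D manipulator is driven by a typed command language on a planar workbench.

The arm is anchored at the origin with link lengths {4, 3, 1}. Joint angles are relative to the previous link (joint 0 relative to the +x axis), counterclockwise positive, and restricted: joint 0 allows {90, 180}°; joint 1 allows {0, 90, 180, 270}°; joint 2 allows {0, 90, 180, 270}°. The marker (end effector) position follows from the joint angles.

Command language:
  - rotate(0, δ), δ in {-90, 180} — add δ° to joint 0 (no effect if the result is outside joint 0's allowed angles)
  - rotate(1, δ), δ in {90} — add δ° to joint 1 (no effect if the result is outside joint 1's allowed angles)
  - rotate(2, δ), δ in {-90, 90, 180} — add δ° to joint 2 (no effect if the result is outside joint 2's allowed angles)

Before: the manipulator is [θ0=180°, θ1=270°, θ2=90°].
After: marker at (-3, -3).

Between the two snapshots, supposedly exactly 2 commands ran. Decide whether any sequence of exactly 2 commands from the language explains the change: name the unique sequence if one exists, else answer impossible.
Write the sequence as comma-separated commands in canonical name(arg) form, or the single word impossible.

rotate(1, 90), rotate(1, 90)

t0: [θ0=180°, θ1=270°, θ2=90°]
[1] after rotate(1, 90): [θ0=180°, θ1=0°, θ2=90°]
[2] after rotate(1, 90): [θ0=180°, θ1=90°, θ2=90°]
uniquely the one of 36 2-step routes that fits.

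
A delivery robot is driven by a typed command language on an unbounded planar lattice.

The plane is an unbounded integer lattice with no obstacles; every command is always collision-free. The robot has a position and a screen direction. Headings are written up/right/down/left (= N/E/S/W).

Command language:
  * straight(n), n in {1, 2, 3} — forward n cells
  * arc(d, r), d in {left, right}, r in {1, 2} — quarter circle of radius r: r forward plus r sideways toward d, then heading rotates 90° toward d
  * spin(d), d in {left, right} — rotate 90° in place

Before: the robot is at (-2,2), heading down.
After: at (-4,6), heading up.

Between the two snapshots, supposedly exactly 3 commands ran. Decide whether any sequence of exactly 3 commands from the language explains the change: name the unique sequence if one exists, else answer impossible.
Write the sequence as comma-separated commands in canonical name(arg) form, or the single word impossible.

key: cell and facing (now N) both changed — the 3 commands mix motion and turning
begin: at (-2,2), heading down
step 1 (spin(right)): at (-2,2), heading left
step 2 (arc(right, 2)): at (-4,4), heading up
step 3 (straight(2)): at (-4,6), heading up
all 729 alternatives checked — unique.

spin(right), arc(right, 2), straight(2)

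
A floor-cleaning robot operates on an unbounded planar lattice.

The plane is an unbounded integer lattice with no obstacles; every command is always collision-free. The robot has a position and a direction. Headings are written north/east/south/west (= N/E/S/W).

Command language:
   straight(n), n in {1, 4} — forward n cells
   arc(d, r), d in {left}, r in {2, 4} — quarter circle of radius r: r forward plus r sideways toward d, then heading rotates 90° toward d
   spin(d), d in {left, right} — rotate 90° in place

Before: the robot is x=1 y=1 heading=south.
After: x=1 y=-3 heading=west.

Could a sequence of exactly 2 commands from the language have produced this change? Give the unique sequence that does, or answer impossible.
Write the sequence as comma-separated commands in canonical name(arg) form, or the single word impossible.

straight(4), spin(right)

key: running spin(right) before straight(4) would end elsewhere — order is forced
t0: x=1 y=1 heading=south
step 1 (straight(4)): x=1 y=-3 heading=south
step 2 (spin(right)): x=1 y=-3 heading=west
all 36 alternatives checked — unique.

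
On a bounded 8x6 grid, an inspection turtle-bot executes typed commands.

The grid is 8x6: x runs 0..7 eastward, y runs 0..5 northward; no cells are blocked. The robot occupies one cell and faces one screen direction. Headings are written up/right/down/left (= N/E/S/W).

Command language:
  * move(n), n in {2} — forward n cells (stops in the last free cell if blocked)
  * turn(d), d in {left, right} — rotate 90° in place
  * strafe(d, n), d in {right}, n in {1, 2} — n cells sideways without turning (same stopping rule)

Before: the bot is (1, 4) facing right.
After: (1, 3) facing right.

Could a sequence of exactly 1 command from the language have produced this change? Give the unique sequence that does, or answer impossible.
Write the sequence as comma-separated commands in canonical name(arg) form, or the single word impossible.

strafe(right, 1)

key: still facing E — the one step turns nothing
initial: (1, 4) facing right
[1] after strafe(right, 1): (1, 3) facing right
uniquely the one of 5 1-step routes that fits.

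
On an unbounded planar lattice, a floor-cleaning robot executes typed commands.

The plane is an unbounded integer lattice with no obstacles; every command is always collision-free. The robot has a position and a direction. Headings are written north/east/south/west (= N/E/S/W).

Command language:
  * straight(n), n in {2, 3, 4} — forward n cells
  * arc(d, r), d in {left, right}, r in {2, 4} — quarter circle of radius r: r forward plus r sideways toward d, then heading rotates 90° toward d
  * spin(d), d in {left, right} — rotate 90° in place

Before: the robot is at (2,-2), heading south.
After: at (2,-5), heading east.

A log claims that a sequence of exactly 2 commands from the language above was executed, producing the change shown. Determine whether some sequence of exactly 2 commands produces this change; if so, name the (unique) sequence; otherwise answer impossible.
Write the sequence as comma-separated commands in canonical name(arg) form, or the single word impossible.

straight(3), spin(left)

key: order matters: swapping straight(3) and spin(left) lands elsewhere
t0: at (2,-2), heading south
[1] after straight(3): at (2,-5), heading south
[2] after spin(left): at (2,-5), heading east
all 81 alternatives checked — unique.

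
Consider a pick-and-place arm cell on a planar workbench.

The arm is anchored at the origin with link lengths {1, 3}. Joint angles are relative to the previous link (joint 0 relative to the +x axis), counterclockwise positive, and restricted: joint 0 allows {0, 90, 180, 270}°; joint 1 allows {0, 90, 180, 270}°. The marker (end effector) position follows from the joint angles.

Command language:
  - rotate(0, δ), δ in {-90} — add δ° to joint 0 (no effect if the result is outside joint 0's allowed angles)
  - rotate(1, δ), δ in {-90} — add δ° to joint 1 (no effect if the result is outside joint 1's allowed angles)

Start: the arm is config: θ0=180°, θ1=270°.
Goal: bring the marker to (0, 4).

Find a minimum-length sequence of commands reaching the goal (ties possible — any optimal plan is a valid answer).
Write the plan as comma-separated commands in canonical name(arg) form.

rotate(0, -90), rotate(1, -90), rotate(1, -90), rotate(1, -90)

t0: config: θ0=180°, θ1=270°
1. rotate(0, -90) → config: θ0=90°, θ1=270°
2. rotate(1, -90) → config: θ0=90°, θ1=180°
3. rotate(1, -90) → config: θ0=90°, θ1=90°
4. rotate(1, -90) → config: θ0=90°, θ1=0°
no 3-step plan works, so 4 is optimal.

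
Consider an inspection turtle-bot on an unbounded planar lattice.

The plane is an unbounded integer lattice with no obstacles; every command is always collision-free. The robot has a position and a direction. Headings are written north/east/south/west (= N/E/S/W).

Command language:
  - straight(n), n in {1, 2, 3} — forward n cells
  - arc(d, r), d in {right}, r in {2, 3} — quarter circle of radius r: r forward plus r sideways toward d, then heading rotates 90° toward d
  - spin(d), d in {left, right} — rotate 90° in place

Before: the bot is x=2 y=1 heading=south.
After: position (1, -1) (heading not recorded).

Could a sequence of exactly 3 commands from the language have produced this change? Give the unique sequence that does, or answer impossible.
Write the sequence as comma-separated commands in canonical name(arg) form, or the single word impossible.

key: running straight(1) before straight(2) would end elsewhere — order is forced
initial: x=2 y=1 heading=south
t=1 straight(2) ⇒ x=2 y=-1 heading=south
t=2 spin(right) ⇒ x=2 y=-1 heading=west
t=3 straight(1) ⇒ x=1 y=-1 heading=west
uniquely the one of 343 3-step routes that fits.

straight(2), spin(right), straight(1)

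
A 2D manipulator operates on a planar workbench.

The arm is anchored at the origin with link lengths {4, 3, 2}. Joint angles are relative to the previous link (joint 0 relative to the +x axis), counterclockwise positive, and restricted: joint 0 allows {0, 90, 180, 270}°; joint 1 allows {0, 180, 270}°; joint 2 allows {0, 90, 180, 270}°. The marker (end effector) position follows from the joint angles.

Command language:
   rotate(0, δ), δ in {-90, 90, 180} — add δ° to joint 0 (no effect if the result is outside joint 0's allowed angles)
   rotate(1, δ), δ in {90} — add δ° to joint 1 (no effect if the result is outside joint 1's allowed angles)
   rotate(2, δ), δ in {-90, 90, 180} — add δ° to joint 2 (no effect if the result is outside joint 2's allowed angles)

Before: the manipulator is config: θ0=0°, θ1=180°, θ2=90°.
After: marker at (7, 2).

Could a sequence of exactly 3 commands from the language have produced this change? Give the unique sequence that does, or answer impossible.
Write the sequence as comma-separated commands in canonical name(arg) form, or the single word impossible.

rotate(1, 90), rotate(1, 90), rotate(1, 90)

t0: config: θ0=0°, θ1=180°, θ2=90°
step 1 (rotate(1, 90)): config: θ0=0°, θ1=270°, θ2=90°
step 2 (rotate(1, 90)): config: θ0=0°, θ1=0°, θ2=90°
step 3 (rotate(1, 90)): config: θ0=0°, θ1=0°, θ2=90°
all 343 alternatives checked — unique.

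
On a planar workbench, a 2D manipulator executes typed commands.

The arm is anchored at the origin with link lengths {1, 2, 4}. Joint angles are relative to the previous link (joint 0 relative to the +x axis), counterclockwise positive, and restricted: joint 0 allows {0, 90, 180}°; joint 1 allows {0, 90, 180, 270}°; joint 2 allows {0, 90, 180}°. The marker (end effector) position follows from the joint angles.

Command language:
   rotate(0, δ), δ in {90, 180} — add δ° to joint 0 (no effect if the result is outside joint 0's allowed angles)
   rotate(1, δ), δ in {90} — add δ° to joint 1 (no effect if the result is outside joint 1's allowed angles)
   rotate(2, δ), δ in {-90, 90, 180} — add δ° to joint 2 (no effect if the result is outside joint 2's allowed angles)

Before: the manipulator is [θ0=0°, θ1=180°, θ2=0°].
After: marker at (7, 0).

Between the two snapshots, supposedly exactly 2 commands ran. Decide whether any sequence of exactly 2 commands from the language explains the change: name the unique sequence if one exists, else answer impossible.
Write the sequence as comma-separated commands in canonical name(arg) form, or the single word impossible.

rotate(1, 90), rotate(1, 90)

from: [θ0=0°, θ1=180°, θ2=0°]
step 1 (rotate(1, 90)): [θ0=0°, θ1=270°, θ2=0°]
step 2 (rotate(1, 90)): [θ0=0°, θ1=0°, θ2=0°]
no other 2-command option fits: unique.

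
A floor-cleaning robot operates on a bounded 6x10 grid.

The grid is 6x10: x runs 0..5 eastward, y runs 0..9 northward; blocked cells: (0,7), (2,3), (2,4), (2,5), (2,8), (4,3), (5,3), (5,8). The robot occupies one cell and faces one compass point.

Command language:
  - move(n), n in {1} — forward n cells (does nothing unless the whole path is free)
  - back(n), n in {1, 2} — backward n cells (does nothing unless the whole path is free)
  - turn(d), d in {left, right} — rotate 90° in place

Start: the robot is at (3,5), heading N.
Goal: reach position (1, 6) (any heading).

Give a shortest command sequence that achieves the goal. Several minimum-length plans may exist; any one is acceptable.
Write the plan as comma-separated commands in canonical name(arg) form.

move(1), turn(right), back(2)

initial: at (3,5), heading N
1. move(1) → at (3,6), heading N
2. turn(right) → at (3,6), heading E
3. back(2) → at (1,6), heading E
no 2-step plan works, so 3 is optimal.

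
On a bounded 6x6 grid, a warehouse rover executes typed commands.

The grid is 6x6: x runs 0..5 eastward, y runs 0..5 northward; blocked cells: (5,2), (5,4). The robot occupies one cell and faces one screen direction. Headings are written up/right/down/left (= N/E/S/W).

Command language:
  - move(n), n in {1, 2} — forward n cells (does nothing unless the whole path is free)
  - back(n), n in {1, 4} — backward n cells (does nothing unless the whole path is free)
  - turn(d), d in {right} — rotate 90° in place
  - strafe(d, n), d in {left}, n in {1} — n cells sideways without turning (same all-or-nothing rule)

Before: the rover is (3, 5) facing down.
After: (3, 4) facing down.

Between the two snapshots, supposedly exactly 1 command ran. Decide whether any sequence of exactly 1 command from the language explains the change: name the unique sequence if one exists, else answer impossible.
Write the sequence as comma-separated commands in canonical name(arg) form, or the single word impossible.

move(1)

key: heading stays S — the single command does not turn
from: (3, 5) facing down
[1] after move(1): (3, 4) facing down
all 6 alternatives checked — unique.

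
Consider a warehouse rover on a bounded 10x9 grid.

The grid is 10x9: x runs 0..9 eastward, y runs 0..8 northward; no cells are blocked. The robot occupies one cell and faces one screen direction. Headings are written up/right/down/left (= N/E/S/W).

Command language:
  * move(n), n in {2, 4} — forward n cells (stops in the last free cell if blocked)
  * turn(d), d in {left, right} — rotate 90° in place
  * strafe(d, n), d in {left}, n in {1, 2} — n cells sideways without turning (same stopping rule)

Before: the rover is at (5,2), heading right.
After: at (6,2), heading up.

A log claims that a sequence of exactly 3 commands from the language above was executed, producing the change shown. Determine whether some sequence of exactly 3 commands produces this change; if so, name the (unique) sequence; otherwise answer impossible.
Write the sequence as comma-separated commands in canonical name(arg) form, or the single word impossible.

key: order matters: swapping move(2) and strafe(left, 1) lands elsewhere
initial: at (5,2), heading right
step 1 (move(2)): at (7,2), heading right
step 2 (turn(left)): at (7,2), heading up
step 3 (strafe(left, 1)): at (6,2), heading up
all 216 alternatives checked — unique.

move(2), turn(left), strafe(left, 1)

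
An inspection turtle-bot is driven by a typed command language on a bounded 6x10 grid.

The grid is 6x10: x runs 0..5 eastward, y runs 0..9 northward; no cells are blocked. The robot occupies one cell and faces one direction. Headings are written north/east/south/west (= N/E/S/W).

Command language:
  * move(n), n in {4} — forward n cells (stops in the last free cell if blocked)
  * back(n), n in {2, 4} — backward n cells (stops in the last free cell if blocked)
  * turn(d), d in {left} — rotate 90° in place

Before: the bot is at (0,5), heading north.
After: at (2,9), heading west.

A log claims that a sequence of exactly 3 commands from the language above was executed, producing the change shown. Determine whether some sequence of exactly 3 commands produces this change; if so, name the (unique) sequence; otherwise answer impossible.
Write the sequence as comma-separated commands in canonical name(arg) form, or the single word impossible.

key: running back(2) before move(4) would end elsewhere — order is forced
begin: at (0,5), heading north
1. move(4) → at (0,9), heading north
2. turn(left) → at (0,9), heading west
3. back(2) → at (2,9), heading west
all 64 alternatives checked — unique.

move(4), turn(left), back(2)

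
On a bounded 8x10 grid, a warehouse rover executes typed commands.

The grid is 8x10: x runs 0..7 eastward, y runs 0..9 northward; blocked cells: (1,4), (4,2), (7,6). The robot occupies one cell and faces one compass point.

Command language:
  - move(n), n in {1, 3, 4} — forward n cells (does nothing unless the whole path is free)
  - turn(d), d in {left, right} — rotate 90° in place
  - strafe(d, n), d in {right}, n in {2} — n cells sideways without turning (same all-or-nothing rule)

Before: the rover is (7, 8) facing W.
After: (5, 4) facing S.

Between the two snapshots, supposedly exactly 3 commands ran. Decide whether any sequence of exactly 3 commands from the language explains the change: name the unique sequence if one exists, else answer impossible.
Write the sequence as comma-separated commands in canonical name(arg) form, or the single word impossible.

turn(left), strafe(right, 2), move(4)

key: order matters: swapping turn(left) and move(4) lands elsewhere
t0: (7, 8) facing W
t=1 turn(left) ⇒ (7, 8) facing S
t=2 strafe(right, 2) ⇒ (5, 8) facing S
t=3 move(4) ⇒ (5, 4) facing S
all 216 alternatives checked — unique.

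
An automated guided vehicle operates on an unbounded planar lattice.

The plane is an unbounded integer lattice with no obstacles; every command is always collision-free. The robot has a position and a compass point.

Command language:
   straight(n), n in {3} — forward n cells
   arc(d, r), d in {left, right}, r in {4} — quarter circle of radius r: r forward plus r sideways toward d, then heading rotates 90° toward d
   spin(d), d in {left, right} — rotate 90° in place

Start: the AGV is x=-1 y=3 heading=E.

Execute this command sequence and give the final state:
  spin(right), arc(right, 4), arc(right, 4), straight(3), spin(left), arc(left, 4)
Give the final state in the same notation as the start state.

x=-13 y=2 heading=S

start: x=-1 y=3 heading=E
step 1 (spin(right)): x=-1 y=3 heading=S
step 2 (arc(right, 4)): x=-5 y=-1 heading=W
step 3 (arc(right, 4)): x=-9 y=3 heading=N
step 4 (straight(3)): x=-9 y=6 heading=N
step 5 (spin(left)): x=-9 y=6 heading=W
step 6 (arc(left, 4)): x=-13 y=2 heading=S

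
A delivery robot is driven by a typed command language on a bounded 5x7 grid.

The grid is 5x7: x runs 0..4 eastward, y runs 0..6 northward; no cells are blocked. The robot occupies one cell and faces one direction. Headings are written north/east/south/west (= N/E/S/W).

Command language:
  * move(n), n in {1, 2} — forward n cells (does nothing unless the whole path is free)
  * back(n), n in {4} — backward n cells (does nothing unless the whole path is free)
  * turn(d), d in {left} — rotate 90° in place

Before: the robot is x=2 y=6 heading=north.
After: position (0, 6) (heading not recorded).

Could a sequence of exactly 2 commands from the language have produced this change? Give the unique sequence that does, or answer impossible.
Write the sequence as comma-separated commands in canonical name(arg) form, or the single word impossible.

key: order matters: swapping turn(left) and move(2) lands elsewhere
from: x=2 y=6 heading=north
[1] after turn(left): x=2 y=6 heading=west
[2] after move(2): x=0 y=6 heading=west
no rival 2-sequence matches.

turn(left), move(2)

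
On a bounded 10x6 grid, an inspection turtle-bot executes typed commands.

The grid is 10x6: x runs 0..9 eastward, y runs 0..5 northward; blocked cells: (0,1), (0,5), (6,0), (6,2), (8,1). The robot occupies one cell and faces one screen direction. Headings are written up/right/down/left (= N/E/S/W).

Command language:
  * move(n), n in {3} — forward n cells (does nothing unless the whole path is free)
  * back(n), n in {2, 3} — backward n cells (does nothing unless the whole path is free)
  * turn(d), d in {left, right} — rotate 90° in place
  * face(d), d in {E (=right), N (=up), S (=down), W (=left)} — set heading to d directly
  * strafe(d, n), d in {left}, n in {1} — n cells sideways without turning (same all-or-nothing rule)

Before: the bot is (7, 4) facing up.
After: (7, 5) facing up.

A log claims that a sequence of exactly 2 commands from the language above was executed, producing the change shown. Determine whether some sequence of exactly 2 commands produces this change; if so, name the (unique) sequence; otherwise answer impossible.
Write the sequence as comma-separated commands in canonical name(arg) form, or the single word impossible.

key: still facing N at the end — nothing in the sequence rotates
start: (7, 4) facing up
[1] after back(2): (7, 2) facing up
[2] after move(3): (7, 5) facing up
no other 2-command option fits: unique.

back(2), move(3)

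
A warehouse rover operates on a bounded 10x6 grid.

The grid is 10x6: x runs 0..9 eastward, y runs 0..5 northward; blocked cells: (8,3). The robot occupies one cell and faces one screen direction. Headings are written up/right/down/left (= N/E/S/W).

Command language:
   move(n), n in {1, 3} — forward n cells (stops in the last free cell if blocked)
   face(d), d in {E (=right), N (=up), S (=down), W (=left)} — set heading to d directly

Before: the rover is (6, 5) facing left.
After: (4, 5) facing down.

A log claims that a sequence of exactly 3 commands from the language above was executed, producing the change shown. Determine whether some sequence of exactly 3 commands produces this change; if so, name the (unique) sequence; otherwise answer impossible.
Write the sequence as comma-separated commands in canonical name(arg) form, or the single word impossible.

move(1), move(1), face(S)

key: running face(S) before move(1) would end elsewhere — order is forced
from: (6, 5) facing left
[1] after move(1): (5, 5) facing left
[2] after move(1): (4, 5) facing left
[3] after face(S): (4, 5) facing down
no other 3-command option fits: unique.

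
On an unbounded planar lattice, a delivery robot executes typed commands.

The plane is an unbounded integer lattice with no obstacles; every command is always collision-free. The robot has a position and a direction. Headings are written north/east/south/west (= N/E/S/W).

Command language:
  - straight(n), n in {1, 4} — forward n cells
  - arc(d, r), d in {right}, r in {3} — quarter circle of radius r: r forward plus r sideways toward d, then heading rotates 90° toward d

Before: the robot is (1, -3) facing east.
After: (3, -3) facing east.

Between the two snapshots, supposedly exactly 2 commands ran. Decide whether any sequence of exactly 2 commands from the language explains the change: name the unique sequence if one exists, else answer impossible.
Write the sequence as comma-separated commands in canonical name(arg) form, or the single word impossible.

straight(1), straight(1)

key: still facing E at the end — nothing in the sequence rotates
t0: (1, -3) facing east
[1] after straight(1): (2, -3) facing east
[2] after straight(1): (3, -3) facing east
no other 2-command option fits: unique.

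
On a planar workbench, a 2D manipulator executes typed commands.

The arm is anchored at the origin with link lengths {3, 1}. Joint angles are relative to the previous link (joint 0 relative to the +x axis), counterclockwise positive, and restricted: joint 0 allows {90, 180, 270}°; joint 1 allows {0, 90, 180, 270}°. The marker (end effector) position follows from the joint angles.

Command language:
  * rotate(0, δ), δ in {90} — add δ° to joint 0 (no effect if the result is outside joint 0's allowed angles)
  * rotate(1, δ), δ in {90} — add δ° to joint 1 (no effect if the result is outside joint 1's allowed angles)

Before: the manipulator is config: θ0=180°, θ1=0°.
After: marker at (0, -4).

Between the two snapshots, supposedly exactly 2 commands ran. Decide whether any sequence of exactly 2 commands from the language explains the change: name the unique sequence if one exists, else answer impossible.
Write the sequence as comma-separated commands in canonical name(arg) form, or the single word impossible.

from: config: θ0=180°, θ1=0°
1. rotate(0, 90) → config: θ0=270°, θ1=0°
2. rotate(0, 90) → config: θ0=270°, θ1=0°
all 4 alternatives checked — unique.

rotate(0, 90), rotate(0, 90)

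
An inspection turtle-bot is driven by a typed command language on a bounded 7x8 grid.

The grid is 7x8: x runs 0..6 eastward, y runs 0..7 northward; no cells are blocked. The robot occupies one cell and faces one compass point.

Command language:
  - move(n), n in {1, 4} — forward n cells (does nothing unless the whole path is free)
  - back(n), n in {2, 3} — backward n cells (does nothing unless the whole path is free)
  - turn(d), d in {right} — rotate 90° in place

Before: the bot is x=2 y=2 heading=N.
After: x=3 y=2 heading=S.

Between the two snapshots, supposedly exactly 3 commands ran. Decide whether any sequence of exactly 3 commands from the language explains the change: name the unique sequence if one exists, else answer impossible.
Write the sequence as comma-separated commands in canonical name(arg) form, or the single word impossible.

key: cell and facing (now S) both changed — the 3 commands mix motion and turning
t0: x=2 y=2 heading=N
[1] after turn(right): x=2 y=2 heading=E
[2] after move(1): x=3 y=2 heading=E
[3] after turn(right): x=3 y=2 heading=S
no rival 3-sequence matches.

turn(right), move(1), turn(right)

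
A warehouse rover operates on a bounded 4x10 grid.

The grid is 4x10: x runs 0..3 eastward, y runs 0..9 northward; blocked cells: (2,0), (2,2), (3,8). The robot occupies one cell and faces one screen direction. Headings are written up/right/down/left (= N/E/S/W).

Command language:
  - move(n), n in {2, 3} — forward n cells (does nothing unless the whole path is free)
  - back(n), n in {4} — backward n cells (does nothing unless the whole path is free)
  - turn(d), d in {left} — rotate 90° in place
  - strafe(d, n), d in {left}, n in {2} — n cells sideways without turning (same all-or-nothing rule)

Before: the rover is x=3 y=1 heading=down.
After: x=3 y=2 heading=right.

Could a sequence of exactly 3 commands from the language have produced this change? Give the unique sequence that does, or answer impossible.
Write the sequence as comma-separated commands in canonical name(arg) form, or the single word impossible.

key: position moved to (3,2) AND the heading swung to E — translation plus rotation needed
from: x=3 y=1 heading=down
[1] after back(4): x=3 y=5 heading=down
[2] after move(3): x=3 y=2 heading=down
[3] after turn(left): x=3 y=2 heading=right
no rival 3-sequence matches.

back(4), move(3), turn(left)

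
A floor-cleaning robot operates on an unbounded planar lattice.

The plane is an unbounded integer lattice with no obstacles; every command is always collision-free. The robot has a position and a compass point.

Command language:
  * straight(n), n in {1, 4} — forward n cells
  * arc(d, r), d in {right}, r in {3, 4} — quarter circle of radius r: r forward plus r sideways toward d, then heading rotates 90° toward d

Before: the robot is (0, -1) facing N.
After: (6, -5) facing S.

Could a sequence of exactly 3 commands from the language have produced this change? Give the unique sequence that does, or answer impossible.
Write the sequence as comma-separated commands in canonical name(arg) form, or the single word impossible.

arc(right, 3), arc(right, 3), straight(4)

key: position moved to (6,-5) AND the heading swung to S — translation plus rotation needed
initial: (0, -1) facing N
t=1 arc(right, 3) ⇒ (3, 2) facing E
t=2 arc(right, 3) ⇒ (6, -1) facing S
t=3 straight(4) ⇒ (6, -5) facing S
no rival 3-sequence matches.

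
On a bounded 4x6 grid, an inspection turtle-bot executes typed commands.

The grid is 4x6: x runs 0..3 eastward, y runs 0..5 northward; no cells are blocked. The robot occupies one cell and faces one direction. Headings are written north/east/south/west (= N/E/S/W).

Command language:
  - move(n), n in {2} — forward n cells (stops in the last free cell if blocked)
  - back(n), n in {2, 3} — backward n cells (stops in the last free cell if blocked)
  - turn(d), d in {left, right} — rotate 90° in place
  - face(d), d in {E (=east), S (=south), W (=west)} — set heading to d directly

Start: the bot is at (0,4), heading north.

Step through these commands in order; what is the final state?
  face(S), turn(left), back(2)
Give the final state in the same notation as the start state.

from: at (0,4), heading north
step 1 (face(S)): at (0,4), heading south
step 2 (turn(left)): at (0,4), heading east
step 3 (back(2)): at (0,4), heading east

at (0,4), heading east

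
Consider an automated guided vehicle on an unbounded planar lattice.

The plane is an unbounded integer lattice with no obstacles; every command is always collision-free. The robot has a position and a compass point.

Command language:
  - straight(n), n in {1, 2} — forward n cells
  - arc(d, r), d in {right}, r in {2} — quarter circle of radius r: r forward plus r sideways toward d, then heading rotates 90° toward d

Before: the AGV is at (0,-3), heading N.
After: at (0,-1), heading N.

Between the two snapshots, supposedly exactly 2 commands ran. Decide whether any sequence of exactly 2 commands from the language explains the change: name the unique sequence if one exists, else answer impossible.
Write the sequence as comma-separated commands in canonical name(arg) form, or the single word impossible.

key: still facing N at the end — nothing in the sequence rotates
t0: at (0,-3), heading N
step 1 (straight(1)): at (0,-2), heading N
step 2 (straight(1)): at (0,-1), heading N
no rival 2-sequence matches.

straight(1), straight(1)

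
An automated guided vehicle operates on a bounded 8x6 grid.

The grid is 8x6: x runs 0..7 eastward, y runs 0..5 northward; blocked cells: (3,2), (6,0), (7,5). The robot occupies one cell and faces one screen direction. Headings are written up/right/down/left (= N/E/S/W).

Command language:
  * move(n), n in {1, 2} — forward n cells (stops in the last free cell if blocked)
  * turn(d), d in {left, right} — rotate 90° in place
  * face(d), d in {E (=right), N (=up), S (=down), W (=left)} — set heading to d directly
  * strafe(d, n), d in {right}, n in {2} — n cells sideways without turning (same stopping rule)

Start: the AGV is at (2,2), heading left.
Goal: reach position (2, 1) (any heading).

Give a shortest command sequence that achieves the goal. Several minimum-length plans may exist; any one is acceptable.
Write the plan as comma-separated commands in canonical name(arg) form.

t0: at (2,2), heading left
1. face(S) → at (2,2), heading down
2. move(1) → at (2,1), heading down
minimal: 2 command(s), checked below 2.

face(S), move(1)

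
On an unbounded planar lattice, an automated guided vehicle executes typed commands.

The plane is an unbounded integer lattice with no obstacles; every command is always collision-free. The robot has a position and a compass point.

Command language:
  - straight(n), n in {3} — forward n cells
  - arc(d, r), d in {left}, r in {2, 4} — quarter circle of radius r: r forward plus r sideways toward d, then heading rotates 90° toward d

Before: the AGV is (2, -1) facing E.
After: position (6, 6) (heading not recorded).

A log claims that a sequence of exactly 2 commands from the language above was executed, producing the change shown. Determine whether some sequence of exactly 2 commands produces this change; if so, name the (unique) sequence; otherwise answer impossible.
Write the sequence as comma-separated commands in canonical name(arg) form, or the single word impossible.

key: running straight(3) before arc(left, 4) would end elsewhere — order is forced
begin: (2, -1) facing E
step 1 (arc(left, 4)): (6, 3) facing N
step 2 (straight(3)): (6, 6) facing N
all 9 alternatives checked — unique.

arc(left, 4), straight(3)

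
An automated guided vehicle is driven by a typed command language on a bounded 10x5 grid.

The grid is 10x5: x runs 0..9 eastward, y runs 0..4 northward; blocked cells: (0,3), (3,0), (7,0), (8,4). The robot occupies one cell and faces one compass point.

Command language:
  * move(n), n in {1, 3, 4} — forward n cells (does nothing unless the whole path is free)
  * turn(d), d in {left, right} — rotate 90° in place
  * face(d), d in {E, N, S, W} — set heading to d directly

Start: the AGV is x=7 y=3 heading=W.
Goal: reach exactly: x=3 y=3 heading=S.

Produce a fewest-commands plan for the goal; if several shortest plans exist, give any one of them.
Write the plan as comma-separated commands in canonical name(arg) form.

move(4), face(S)

t0: x=7 y=3 heading=W
1. move(4) → x=3 y=3 heading=W
2. face(S) → x=3 y=3 heading=S
nothing shorter than 2 reaches the goal.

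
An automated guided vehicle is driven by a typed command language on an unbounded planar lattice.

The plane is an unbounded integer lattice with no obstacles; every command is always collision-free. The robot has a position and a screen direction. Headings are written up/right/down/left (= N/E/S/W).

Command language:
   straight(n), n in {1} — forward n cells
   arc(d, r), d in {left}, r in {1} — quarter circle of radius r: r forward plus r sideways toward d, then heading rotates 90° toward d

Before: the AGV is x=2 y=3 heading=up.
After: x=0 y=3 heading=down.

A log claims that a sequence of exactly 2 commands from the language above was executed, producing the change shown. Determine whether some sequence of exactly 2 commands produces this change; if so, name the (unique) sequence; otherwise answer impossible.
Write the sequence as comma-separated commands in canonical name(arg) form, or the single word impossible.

key: cell and facing (now S) both changed — the 2 commands mix motion and turning
begin: x=2 y=3 heading=up
t=1 arc(left, 1) ⇒ x=1 y=4 heading=left
t=2 arc(left, 1) ⇒ x=0 y=3 heading=down
all 4 alternatives checked — unique.

arc(left, 1), arc(left, 1)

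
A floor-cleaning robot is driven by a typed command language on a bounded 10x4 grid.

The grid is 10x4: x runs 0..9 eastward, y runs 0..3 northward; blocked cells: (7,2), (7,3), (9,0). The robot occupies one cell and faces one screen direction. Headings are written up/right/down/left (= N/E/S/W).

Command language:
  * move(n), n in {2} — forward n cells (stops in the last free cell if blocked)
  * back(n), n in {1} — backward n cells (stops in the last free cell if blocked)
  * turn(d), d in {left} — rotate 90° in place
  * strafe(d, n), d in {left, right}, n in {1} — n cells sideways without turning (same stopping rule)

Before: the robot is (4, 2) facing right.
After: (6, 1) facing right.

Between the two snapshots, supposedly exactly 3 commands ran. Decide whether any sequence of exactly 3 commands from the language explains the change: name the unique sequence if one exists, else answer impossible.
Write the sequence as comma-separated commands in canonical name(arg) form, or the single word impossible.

key: still facing E at the end — nothing in the sequence rotates
from: (4, 2) facing right
step 1 (move(2)): (6, 2) facing right
step 2 (move(2)): (6, 2) facing right
step 3 (strafe(right, 1)): (6, 1) facing right
all 125 alternatives checked — unique.

move(2), move(2), strafe(right, 1)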